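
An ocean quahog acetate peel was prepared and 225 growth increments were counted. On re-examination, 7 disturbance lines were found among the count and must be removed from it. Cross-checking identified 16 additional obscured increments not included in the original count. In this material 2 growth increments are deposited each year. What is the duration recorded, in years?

True growth increment count = 225 − 7 + 16 = 234.
With 2 growth increments per year, 234 / 2 = 117 years.

117 years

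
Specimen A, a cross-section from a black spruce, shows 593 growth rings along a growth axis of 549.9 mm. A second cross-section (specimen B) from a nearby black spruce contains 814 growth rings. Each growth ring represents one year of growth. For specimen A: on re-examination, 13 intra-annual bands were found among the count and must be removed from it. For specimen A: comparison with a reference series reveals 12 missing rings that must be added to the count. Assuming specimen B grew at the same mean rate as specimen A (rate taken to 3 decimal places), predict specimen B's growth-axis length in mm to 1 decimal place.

Specimen A: correcting the raw count gives 593 − 13 + 12 = 592 true growth rings.
A: Mean rate = 549.9 mm / 592 years ≈ 0.929 mm/yr.
For B, 0.929 mm/year × 814 years = 756.2 mm.

756.2 mm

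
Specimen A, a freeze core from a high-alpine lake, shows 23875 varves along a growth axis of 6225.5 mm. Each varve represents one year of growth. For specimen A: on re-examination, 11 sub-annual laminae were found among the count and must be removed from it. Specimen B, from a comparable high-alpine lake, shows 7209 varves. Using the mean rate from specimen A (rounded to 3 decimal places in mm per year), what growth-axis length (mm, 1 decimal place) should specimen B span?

Specimen A: correcting the raw count gives 23875 − 11 = 23864 true varves.
A: Extension rate ≈ 6225.5 / 23864 = 0.261 mm/yr.
B's length ≈ 0.261 × 7209 = 1881.5 mm.

1881.5 mm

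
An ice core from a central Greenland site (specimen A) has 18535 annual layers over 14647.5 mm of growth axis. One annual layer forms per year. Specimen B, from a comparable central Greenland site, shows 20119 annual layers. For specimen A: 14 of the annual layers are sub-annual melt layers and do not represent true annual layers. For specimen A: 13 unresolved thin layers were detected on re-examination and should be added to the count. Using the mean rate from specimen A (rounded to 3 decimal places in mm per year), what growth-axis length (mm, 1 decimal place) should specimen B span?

Specimen A: true annual layer count = 18535 − 14 + 13 = 18534.
A: 14647.5 mm over 18534 years gives 14647.5 / 18534 ≈ 0.790 mm/year.
For B, 0.790 mm/year × 20119 years = 15894.0 mm.

15894.0 mm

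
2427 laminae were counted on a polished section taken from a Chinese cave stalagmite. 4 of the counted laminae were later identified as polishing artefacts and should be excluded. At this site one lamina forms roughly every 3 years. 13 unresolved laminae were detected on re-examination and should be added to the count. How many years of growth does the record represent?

After corrections the count is 2427 − 4 + 13 = 2436 laminae.
Multiplying by 3 years per lamina: 2436 × 3 = 7308 years.

7308 years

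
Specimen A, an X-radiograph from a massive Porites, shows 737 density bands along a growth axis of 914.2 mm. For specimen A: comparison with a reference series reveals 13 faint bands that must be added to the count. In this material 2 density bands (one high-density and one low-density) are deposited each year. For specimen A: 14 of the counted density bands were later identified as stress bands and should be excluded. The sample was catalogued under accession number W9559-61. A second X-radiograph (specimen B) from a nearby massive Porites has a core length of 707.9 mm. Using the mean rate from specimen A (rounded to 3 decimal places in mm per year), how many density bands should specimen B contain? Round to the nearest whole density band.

570 density bands

Specimen A: true density band count = 737 − 14 + 13 = 736.
Specimen A: with 2 density bands per year, 736 / 2 = 368 years.
A: 914.2 mm over 368 years gives 914.2 / 368 ≈ 2.484 mm/year.
Specimen B: 707.9 mm / 2.484 mm per year = 284.98 years; at 2 density bands per year that is 284.98 × 2 ≈ 570 density bands.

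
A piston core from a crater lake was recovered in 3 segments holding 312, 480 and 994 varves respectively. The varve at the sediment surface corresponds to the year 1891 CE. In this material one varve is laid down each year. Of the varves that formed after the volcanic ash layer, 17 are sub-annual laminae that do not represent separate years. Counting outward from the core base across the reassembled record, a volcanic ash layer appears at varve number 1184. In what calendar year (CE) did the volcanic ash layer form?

Total varves = 312 + 480 + 994 = 1786.
1786 − 1184 = 602 varves lie beyond the volcanic ash layer toward the sediment surface.
Excluding 17 false varves: 602 − 17 = 585.
1891 − 585 = 1306 CE.

1306 CE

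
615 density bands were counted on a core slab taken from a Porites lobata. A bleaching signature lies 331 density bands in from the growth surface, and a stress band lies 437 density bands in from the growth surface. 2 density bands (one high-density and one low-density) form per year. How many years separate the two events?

53 years

The two markers are separated by 437 − 331 = 106 density bands.
With 2 density bands per year, 106 / 2 = 53 years.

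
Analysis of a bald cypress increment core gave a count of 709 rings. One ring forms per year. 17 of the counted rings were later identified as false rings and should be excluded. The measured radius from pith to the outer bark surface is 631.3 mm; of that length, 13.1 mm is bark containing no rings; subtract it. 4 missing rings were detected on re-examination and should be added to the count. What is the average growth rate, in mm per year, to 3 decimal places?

0.888 mm per year

True ring count = 709 − 17 + 4 = 696.
Removing the 13.1 mm offcut leaves 631.3 − 13.1 = 618.2 mm.
Extension rate ≈ 618.2 / 696 = 0.888 mm per year.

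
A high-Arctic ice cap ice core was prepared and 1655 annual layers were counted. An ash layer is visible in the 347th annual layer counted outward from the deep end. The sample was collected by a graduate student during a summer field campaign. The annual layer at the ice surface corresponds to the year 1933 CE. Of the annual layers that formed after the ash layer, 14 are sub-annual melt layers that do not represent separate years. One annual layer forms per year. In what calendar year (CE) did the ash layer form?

1655 − 347 = 1308 annual layers lie beyond the ash layer toward the ice surface.
Excluding 14 false annual layers: 1308 − 14 = 1294.
The annual layer at the ice surface is 1933 CE, so the ash layer dates to 1933 − 1294 = 639 CE.

639 CE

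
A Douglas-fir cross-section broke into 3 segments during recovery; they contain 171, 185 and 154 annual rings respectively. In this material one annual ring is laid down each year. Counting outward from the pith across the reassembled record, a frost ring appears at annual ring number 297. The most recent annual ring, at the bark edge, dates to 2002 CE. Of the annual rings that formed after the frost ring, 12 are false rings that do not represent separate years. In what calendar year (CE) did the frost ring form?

Total annual rings = 171 + 185 + 154 = 510.
Between annual ring 297 and the bark edge there are 510 − 297 = 213 annual rings.
213 − 12 false = 201 true annual rings after the frost ring.
The annual ring at the bark edge is 2002 CE, so the frost ring dates to 2002 − 201 = 1801 CE.

1801 CE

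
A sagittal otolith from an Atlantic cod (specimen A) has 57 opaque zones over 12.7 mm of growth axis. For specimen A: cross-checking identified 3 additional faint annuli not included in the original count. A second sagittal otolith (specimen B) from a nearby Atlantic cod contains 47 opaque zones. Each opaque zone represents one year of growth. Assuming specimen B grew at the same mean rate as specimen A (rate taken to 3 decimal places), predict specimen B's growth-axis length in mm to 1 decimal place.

10.0 mm

Specimen A: after corrections the count is 57 + 3 = 60 opaque zones.
A: Mean rate = 12.7 mm / 60 years ≈ 0.212 mm per year.
B's length ≈ 0.212 × 47 = 10.0 mm.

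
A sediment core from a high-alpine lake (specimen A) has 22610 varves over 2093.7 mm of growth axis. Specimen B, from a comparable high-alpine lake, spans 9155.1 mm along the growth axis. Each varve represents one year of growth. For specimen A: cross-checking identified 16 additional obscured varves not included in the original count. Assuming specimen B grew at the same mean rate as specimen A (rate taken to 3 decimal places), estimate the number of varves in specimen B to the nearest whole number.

98442 varves

Specimen A: after corrections the count is 22610 + 16 = 22626 varves.
A: Extension rate ≈ 2093.7 / 22626 = 0.093 mm/year.
B spans 9155.1 / 0.093 = 98441.94 years ≈ 98442 varves.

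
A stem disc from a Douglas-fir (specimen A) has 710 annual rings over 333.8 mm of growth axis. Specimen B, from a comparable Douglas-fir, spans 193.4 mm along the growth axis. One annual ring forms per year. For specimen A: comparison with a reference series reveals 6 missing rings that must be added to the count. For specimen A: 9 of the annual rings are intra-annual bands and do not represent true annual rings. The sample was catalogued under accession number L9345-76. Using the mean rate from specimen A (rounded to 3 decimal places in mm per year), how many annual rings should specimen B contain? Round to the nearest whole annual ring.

410 annual rings

Specimen A: true annual ring count = 710 − 9 + 6 = 707.
A: Extension rate ≈ 333.8 / 707 = 0.472 mm/yr.
B spans 193.4 / 0.472 = 409.75 years ≈ 410 annual rings.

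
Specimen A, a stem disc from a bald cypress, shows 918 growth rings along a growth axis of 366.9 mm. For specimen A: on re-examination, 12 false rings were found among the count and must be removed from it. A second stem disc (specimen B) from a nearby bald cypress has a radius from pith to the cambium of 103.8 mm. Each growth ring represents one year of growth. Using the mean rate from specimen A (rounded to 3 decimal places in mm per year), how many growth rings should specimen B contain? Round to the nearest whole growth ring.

256 growth rings

Specimen A: correcting the raw count gives 918 − 12 = 906 true growth rings.
A: Extension rate ≈ 366.9 / 906 = 0.405 mm/yr.
For B, 103.8 / 0.405 = 256.30 years ≈ 256 growth rings.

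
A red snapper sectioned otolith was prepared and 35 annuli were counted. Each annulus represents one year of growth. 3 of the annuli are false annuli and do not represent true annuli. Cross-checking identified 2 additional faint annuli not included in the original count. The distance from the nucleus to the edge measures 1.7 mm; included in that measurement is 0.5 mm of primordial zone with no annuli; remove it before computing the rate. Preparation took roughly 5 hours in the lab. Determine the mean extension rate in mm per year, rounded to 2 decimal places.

Adjusted count: 35 − 3 + 2 = 34 annuli.
The growth record spans 1.7 − 0.5 = 1.2 mm.
1.2 mm over 34 years gives 1.2 / 34 ≈ 0.04 mm per year.

0.04 mm per year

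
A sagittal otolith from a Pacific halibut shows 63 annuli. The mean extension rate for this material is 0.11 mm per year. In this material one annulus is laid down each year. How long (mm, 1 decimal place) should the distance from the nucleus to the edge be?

The record spans 63 years at 0.11 mm per year.
63 years at 0.11 mm/year gives 0.11 × 63 = 6.9 mm.

6.9 mm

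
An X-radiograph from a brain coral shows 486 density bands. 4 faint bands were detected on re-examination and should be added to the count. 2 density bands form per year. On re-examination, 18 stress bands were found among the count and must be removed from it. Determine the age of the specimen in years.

After corrections the count is 486 − 18 + 4 = 472 density bands.
With 2 density bands per year, 472 / 2 = 236 years.

236 years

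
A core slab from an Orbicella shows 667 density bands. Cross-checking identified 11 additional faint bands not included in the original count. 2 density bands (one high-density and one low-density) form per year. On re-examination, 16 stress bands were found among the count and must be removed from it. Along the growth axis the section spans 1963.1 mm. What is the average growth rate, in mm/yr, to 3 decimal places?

5.931 mm/yr

True density band count = 667 − 16 + 11 = 662.
With 2 density bands per year, 662 / 2 = 331 years.
Extension rate ≈ 1963.1 / 331 = 5.931 mm/yr.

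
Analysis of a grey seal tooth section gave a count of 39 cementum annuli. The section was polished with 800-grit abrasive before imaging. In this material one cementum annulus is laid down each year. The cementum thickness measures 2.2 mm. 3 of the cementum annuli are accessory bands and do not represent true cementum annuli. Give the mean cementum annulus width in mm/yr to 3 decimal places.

True cementum annulus count = 39 − 3 = 36.
Extension rate ≈ 2.2 / 36 = 0.061 mm/yr.

0.061 mm/yr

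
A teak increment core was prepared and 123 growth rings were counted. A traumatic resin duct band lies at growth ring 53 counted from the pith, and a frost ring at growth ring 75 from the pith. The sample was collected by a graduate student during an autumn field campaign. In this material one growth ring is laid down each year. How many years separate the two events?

22 years

Separation: 75 − 53 = 22 growth rings.
One growth ring per year makes the interval 22 years.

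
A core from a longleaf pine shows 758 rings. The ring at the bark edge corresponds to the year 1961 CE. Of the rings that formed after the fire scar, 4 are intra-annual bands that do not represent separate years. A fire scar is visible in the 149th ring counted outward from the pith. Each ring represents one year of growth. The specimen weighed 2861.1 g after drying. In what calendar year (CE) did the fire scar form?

758 − 149 = 609 rings lie beyond the fire scar toward the bark edge.
609 − 4 false = 605 true rings after the fire scar.
The ring at the bark edge is 1961 CE, so the fire scar dates to 1961 − 605 = 1356 CE.

1356 CE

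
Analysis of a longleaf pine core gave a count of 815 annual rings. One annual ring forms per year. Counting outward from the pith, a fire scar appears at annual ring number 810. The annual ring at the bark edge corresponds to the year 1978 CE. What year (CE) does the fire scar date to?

1973 CE

Between annual ring 810 and the bark edge there are 815 − 810 = 5 annual rings.
1978 − 5 = 1973 CE.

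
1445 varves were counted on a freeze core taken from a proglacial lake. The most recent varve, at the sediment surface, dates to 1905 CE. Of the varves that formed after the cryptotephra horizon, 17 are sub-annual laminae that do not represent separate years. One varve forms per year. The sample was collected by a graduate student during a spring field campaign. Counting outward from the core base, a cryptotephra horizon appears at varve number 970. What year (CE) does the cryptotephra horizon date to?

1447 CE

The cryptotephra horizon sits at varve 970 from the core base, so 1445 − 970 = 475 varves formed after it.
475 − 17 false = 458 true varves after the cryptotephra horizon.
1905 − 458 = 1447 CE.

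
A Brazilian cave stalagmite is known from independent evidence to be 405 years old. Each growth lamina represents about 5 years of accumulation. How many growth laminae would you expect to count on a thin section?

At 5 years per growth lamina, 405 / 5 = 81 growth laminae are expected.
So 81 growth laminae should be present.

81 growth laminae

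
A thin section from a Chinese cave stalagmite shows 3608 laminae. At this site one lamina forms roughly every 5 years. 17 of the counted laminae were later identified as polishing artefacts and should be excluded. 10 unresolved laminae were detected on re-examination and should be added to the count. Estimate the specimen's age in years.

18005 years

Correcting the raw count gives 3608 − 17 + 10 = 3601 true laminae.
3601 laminae at 5 years each span 3601 × 5 = 18005 years.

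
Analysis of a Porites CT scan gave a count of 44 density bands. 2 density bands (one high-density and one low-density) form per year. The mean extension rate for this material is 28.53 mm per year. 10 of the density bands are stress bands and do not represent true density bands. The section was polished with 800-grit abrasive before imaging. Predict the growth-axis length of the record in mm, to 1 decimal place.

After corrections the count is 44 − 10 = 34 density bands.
With 2 density bands per year, 34 / 2 = 17 years.
17 years at 28.53 mm/year gives 28.53 × 17 = 485.0 mm.

485.0 mm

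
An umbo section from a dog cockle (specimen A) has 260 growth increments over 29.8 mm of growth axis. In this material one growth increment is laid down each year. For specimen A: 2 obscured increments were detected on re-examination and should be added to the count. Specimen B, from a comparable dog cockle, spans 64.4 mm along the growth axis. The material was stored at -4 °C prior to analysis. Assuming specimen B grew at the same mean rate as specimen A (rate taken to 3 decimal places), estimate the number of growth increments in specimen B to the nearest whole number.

565 growth increments

Specimen A: after corrections the count is 260 + 2 = 262 growth increments.
A: 29.8 mm over 262 years gives 29.8 / 262 ≈ 0.114 mm/year.
B spans 64.4 / 0.114 = 564.91 years ≈ 565 growth increments.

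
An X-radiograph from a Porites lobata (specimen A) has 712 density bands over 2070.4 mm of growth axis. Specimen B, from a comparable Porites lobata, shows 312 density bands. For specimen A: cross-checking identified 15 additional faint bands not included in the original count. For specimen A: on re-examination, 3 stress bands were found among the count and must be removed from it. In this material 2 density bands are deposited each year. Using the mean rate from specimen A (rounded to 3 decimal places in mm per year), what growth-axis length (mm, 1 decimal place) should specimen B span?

Specimen A: adjusted count: 712 − 3 + 15 = 724 density bands.
Specimen A: dividing by 2 density bands per year: 724 / 2 = 362 years.
A: Extension rate ≈ 2070.4 / 362 = 5.719 mm/year.
Specimen B: dividing by 2 density bands per year: 312 / 2 = 156 years. Length of B = 5.719 × 156 = 892.2 mm.

892.2 mm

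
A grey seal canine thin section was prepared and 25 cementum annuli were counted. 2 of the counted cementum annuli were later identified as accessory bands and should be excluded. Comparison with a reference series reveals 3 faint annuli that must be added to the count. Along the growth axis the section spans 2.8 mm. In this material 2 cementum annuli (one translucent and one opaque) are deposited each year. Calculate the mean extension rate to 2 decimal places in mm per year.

Adjusted count: 25 − 2 + 3 = 26 cementum annuli.
26 cementum annuli at 2 per year is 26 / 2 = 13 years.
Extension rate ≈ 2.8 / 13 = 0.22 mm per year.

0.22 mm per year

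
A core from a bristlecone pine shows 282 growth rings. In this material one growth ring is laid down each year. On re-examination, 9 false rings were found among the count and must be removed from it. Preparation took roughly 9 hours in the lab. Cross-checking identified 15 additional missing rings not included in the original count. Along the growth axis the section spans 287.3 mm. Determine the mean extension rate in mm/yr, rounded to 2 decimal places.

1.00 mm/yr

Adjusted count: 282 − 9 + 15 = 288 growth rings.
Mean rate = 287.3 mm / 288 years ≈ 1.00 mm/yr.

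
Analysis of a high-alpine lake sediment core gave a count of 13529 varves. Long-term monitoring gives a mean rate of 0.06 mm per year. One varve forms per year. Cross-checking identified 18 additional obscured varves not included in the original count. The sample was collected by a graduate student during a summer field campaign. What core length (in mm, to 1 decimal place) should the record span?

812.8 mm

Adjusted count: 13529 + 18 = 13547 varves.
Predicted length = 0.06 mm/year × 13547 years = 812.8 mm.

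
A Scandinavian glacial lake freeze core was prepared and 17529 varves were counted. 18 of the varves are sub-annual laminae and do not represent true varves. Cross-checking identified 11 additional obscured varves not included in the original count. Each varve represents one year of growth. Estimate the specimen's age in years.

17522 yr

Adjusted count: 17529 − 18 + 11 = 17522 varves.
With a one-to-one varve periodicity this is 17522 years.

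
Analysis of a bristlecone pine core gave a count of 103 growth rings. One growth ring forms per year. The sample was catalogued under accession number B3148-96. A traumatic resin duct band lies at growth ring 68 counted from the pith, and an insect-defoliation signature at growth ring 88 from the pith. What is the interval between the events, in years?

20 years

The two markers are separated by 88 − 68 = 20 growth rings.
At one growth ring per year, 20 years elapsed between them.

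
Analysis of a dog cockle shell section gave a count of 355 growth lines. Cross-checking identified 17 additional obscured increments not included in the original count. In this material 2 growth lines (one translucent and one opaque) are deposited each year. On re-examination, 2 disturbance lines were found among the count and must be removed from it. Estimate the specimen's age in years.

After corrections the count is 355 − 2 + 17 = 370 growth lines.
370 growth lines at 2 per year is 370 / 2 = 185 years.

185 years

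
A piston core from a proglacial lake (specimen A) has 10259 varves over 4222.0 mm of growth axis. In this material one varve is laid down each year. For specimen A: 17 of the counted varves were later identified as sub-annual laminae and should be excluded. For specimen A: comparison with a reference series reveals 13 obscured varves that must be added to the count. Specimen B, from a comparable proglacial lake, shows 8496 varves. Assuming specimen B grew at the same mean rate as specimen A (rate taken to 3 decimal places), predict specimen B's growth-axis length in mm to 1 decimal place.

3500.4 mm

Specimen A: correcting the raw count gives 10259 − 17 + 13 = 10255 true varves.
A: Mean rate = 4222.0 mm / 10255 years ≈ 0.412 mm/year.
For B, 0.412 mm/year × 8496 years = 3500.4 mm.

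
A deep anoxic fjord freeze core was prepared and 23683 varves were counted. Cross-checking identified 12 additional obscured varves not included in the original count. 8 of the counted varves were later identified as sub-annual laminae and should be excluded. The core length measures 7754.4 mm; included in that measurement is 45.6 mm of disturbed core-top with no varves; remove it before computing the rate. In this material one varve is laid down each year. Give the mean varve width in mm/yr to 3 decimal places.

0.325 mm/yr

Adjusted count: 23683 − 8 + 12 = 23687 varves.
Removing the 45.6 mm offcut leaves 7754.4 − 45.6 = 7708.8 mm.
Mean rate = 7708.8 mm / 23687 years ≈ 0.325 mm/yr.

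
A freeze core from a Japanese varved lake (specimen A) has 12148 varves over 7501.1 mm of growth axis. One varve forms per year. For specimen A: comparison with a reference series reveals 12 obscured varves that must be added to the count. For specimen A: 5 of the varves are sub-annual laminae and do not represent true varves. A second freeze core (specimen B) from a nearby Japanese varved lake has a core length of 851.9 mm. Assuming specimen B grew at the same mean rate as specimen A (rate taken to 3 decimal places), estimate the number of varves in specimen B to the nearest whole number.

1381 varves

Specimen A: after corrections the count is 12148 − 5 + 12 = 12155 varves.
A: 7501.1 mm over 12155 years gives 7501.1 / 12155 ≈ 0.617 mm per year.
For B, 851.9 / 0.617 = 1380.71 years ≈ 1381 varves.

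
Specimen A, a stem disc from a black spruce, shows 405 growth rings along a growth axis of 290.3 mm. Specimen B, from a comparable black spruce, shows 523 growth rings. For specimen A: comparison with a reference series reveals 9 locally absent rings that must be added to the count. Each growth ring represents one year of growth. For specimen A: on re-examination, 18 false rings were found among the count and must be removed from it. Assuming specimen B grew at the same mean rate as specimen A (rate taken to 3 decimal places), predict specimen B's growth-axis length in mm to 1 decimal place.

Specimen A: true growth ring count = 405 − 18 + 9 = 396.
A: Mean rate = 290.3 mm / 396 years ≈ 0.733 mm/yr.
B's length ≈ 0.733 × 523 = 383.4 mm.

383.4 mm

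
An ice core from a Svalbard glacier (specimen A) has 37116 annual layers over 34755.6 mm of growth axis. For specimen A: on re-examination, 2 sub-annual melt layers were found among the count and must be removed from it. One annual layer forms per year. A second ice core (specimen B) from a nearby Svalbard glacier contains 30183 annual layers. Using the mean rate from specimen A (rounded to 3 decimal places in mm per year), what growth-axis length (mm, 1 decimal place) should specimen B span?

Specimen A: adjusted count: 37116 − 2 = 37114 annual layers.
A: Extension rate ≈ 34755.6 / 37114 = 0.936 mm/year.
Length of B = 0.936 × 30183 = 28251.3 mm.

28251.3 mm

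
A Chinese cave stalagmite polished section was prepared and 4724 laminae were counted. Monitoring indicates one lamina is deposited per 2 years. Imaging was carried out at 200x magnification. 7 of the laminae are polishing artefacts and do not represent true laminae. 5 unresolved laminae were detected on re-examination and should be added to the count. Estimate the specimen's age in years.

9444 years

After corrections the count is 4724 − 7 + 5 = 4722 laminae.
4722 laminae at 2 years each span 4722 × 2 = 9444 years.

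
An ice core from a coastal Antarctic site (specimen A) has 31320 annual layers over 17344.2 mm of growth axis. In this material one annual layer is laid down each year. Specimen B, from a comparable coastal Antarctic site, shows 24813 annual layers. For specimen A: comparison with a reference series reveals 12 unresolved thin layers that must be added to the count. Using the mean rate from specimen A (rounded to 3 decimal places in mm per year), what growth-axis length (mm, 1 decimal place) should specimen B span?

13746.4 mm

Specimen A: adjusted count: 31320 + 12 = 31332 annual layers.
A: 17344.2 mm over 31332 years gives 17344.2 / 31332 ≈ 0.554 mm per year.
For B, 0.554 mm/year × 24813 years = 13746.4 mm.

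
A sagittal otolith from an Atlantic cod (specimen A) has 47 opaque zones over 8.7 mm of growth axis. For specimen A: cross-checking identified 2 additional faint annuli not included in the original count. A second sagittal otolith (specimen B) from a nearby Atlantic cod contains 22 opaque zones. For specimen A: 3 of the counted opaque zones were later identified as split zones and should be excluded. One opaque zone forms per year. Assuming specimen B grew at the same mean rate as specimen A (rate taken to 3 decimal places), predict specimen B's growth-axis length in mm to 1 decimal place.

4.2 mm

Specimen A: true opaque zone count = 47 − 3 + 2 = 46.
A: 8.7 mm over 46 years gives 8.7 / 46 ≈ 0.189 mm/yr.
Length of B = 0.189 × 22 = 4.2 mm.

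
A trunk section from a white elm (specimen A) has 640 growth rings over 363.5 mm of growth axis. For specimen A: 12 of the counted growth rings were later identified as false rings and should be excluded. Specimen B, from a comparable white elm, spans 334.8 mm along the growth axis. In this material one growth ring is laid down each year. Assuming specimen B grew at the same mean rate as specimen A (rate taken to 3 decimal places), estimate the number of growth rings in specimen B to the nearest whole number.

578 growth rings

Specimen A: correcting the raw count gives 640 − 12 = 628 true growth rings.
A: Extension rate ≈ 363.5 / 628 = 0.579 mm/yr.
For B, 334.8 / 0.579 = 578.24 years ≈ 578 growth rings.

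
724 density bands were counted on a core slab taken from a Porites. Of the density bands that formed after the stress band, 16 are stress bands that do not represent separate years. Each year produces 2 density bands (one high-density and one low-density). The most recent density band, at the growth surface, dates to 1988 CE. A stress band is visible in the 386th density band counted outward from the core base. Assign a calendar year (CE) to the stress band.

724 − 386 = 338 density bands lie beyond the stress band toward the growth surface.
338 − 16 false = 322 true density bands after the stress band.
322 density bands at 2 per year is 322 / 2 = 161 years.
The density band at the growth surface is 1988 CE, so the stress band dates to 1988 − 161 = 1827 CE.

1827 CE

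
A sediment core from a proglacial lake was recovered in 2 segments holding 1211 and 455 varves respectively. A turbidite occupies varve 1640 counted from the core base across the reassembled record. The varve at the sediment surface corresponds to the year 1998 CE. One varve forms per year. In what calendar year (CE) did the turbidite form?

1972 CE

Total varves = 1211 + 455 = 1666.
Between varve 1640 and the sediment surface there are 1666 − 1640 = 26 varves.
Counting back 26 years from 1998 CE places the turbidite in 1998 − 26 = 1972 CE.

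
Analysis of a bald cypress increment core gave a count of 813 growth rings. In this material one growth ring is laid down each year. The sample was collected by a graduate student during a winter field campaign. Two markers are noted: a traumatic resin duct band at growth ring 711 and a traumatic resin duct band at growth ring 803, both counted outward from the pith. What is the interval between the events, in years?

92 years

803 − 711 = 92 growth rings lie between the two events.
One growth ring per year makes the interval 92 years.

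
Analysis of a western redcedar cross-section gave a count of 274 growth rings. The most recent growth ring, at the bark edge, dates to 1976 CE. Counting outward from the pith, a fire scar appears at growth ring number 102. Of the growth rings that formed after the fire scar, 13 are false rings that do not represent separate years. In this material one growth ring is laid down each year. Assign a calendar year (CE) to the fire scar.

Between growth ring 102 and the bark edge there are 274 − 102 = 172 growth rings.
Removing the 13 false growth rings leaves 172 − 13 = 159 true growth rings beyond the fire scar.
Counting back 159 years from 1976 CE places the fire scar in 1976 − 159 = 1817 CE.

1817 CE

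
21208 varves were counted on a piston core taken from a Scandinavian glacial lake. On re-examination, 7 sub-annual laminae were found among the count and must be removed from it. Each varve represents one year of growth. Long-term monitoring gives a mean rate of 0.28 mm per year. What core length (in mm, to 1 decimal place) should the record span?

5936.3 mm

Adjusted count: 21208 − 7 = 21201 varves.
Length ≈ 0.28 × 21201 = 5936.3 mm.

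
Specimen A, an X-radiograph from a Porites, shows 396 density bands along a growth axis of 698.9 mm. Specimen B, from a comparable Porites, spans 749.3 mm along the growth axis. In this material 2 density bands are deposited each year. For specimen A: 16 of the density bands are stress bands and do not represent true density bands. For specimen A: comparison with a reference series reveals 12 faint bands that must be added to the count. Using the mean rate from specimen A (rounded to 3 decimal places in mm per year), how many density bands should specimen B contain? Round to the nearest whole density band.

420 density bands

Specimen A: adjusted count: 396 − 16 + 12 = 392 density bands.
Specimen A: with 2 density bands per year, 392 / 2 = 196 years.
A: Mean rate = 698.9 mm / 196 years ≈ 3.566 mm per year.
For B, 749.3 / 3.566 = 210.12 years; at 2 density bands per year that is 210.12 × 2 ≈ 420 density bands.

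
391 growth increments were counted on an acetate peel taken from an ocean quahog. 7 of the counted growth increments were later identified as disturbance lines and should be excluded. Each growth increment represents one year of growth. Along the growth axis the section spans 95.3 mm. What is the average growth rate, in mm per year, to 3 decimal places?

True growth increment count = 391 − 7 = 384.
Extension rate ≈ 95.3 / 384 = 0.248 mm per year.

0.248 mm per year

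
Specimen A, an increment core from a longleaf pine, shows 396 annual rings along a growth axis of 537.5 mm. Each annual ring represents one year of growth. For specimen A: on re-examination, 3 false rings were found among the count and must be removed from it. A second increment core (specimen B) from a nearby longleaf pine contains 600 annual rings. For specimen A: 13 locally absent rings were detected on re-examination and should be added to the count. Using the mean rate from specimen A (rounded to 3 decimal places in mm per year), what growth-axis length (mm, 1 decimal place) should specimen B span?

Specimen A: after corrections the count is 396 − 3 + 13 = 406 annual rings.
A: Mean rate = 537.5 mm / 406 years ≈ 1.324 mm per year.
Length of B = 1.324 × 600 = 794.4 mm.

794.4 mm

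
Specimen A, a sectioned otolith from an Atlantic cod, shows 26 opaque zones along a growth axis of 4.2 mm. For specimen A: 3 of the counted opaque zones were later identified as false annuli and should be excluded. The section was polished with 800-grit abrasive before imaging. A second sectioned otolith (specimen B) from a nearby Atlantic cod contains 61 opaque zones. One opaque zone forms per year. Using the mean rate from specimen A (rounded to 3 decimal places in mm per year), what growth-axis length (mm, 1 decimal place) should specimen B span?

Specimen A: adjusted count: 26 − 3 = 23 opaque zones.
A: Mean rate = 4.2 mm / 23 years ≈ 0.183 mm/year.
For B, 0.183 mm/year × 61 years = 11.2 mm.

11.2 mm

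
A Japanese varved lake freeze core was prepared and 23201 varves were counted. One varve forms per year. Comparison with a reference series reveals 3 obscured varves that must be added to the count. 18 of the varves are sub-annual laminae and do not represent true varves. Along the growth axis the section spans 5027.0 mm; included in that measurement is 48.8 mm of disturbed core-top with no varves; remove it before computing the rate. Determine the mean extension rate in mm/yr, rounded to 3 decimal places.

Adjusted count: 23201 − 18 + 3 = 23186 varves.
Net length = 5027.0 − 48.8 = 4978.2 mm.
Extension rate ≈ 4978.2 / 23186 = 0.215 mm/yr.

0.215 mm/yr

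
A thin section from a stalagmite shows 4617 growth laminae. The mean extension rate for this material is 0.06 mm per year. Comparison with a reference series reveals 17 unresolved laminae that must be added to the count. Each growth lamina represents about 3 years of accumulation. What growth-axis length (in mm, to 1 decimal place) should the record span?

834.1 mm

True growth lamina count = 4617 + 17 = 4634.
At 3 years per growth lamina, 4634 × 3 = 13902 years.
Predicted length = 0.06 mm/year × 13902 years = 834.1 mm.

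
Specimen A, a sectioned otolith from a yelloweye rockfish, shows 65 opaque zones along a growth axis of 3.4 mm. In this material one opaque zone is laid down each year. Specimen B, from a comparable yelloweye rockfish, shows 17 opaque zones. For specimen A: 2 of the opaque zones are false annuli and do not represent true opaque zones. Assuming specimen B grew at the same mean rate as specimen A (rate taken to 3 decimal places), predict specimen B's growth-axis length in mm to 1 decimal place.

Specimen A: true opaque zone count = 65 − 2 = 63.
A: Mean rate = 3.4 mm / 63 years ≈ 0.054 mm/yr.
Length of B = 0.054 × 17 = 0.9 mm.

0.9 mm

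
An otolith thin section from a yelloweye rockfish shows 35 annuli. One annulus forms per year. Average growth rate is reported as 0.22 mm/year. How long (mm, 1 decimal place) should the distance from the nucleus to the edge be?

35 years of growth are recorded.
Predicted length = 0.22 mm/year × 35 years = 7.7 mm.

7.7 mm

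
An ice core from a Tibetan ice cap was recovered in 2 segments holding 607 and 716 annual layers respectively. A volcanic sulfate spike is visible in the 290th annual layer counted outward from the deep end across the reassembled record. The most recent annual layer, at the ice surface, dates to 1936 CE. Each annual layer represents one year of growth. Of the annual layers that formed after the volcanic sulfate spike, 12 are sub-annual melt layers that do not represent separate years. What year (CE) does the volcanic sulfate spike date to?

Total annual layers = 607 + 716 = 1323.
Between annual layer 290 and the ice surface there are 1323 − 290 = 1033 annual layers.
Removing the 12 false annual layers leaves 1033 − 12 = 1021 true annual layers beyond the volcanic sulfate spike.
1936 − 1021 = 915 CE.

915 CE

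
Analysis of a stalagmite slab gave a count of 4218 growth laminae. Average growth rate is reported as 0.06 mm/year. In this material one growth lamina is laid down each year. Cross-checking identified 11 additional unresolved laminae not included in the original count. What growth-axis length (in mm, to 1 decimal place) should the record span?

After corrections the count is 4218 + 11 = 4229 growth laminae.
Predicted length = 0.06 mm/year × 4229 years = 253.7 mm.

253.7 mm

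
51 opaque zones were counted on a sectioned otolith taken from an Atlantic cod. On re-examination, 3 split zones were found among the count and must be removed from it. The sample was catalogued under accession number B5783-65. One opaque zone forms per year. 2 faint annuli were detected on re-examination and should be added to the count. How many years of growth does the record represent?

50 years

After corrections the count is 51 − 3 + 2 = 50 opaque zones.
One opaque zone per year makes the duration 50 years.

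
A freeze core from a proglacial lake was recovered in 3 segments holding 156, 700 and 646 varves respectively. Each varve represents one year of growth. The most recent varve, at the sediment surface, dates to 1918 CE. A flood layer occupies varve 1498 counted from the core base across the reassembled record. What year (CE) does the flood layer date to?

1914 CE

Total varves = 156 + 700 + 646 = 1502.
1502 − 1498 = 4 varves lie beyond the flood layer toward the sediment surface.
Counting back 4 years from 1918 CE places the flood layer in 1918 − 4 = 1914 CE.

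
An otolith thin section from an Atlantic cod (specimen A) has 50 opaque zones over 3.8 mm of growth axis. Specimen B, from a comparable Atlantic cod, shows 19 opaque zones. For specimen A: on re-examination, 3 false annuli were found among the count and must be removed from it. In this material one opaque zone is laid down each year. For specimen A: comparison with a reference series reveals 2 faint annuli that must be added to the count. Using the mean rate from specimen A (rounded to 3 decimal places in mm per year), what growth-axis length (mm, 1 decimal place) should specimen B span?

Specimen A: adjusted count: 50 − 3 + 2 = 49 opaque zones.
A: Extension rate ≈ 3.8 / 49 = 0.078 mm/year.
B's length ≈ 0.078 × 19 = 1.5 mm.

1.5 mm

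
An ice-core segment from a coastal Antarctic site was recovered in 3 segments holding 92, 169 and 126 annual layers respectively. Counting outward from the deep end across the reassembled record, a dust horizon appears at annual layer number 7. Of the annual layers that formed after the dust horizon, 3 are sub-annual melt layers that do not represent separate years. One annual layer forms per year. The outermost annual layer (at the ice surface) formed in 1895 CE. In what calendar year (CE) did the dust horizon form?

1518 CE

Total annual layers = 92 + 169 + 126 = 387.
The dust horizon sits at annual layer 7 from the deep end, so 387 − 7 = 380 annual layers formed after it.
Removing the 3 false annual layers leaves 380 − 3 = 377 true annual layers beyond the dust horizon.
1895 − 377 = 1518 CE.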